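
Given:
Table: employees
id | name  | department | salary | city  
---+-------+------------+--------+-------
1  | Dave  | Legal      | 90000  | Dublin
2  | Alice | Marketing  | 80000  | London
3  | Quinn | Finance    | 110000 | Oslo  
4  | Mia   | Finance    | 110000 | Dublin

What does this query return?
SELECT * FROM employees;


SELECT * returns all 4 rows with all columns

4 rows:
1, Dave, Legal, 90000, Dublin
2, Alice, Marketing, 80000, London
3, Quinn, Finance, 110000, Oslo
4, Mia, Finance, 110000, Dublin


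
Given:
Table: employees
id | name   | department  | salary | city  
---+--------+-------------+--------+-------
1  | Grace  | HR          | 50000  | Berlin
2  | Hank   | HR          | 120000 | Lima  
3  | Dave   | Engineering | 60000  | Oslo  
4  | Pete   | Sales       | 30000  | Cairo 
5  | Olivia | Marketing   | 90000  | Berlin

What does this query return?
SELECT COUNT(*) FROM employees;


COUNT(*) counts all rows

5


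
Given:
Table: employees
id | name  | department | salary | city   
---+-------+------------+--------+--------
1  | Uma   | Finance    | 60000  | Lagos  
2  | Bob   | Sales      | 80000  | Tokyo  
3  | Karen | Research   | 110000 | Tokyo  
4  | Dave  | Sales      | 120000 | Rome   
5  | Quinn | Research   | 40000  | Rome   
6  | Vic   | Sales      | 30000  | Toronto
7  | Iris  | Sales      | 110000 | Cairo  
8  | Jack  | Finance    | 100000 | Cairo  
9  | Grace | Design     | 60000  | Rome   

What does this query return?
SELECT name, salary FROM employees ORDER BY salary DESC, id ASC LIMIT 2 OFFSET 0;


Sort by salary DESC (id ASC tiebreak), then skip 0 and take 2
Rows 1 through 2

2 rows:
Dave, 120000
Karen, 110000


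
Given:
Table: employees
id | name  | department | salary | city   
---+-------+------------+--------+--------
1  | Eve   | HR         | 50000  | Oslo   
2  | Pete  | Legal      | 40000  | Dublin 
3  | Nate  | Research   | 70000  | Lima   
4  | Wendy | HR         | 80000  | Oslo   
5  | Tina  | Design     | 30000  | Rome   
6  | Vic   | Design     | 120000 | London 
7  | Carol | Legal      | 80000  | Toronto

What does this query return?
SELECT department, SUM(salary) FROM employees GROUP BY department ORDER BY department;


Summing salary within each department:
  Design: 30000 + 120000 = 150000
  HR: 50000 + 80000 = 130000
  Legal: 40000 + 80000 = 120000
  Research: 70000 = 70000


4 groups:
Design, 150000
HR, 130000
Legal, 120000
Research, 70000


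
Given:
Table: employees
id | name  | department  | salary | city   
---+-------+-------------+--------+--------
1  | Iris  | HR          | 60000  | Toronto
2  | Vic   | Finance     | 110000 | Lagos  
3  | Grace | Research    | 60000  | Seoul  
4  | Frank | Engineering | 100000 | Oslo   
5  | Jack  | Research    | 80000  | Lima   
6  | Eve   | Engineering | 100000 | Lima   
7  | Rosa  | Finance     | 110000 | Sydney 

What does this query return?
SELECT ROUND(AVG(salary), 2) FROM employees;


SUM(salary) = 620000
COUNT = 7
ROUND(AVG, 2) = ROUND(620000 / 7, 2) = 88571.43

88571.43


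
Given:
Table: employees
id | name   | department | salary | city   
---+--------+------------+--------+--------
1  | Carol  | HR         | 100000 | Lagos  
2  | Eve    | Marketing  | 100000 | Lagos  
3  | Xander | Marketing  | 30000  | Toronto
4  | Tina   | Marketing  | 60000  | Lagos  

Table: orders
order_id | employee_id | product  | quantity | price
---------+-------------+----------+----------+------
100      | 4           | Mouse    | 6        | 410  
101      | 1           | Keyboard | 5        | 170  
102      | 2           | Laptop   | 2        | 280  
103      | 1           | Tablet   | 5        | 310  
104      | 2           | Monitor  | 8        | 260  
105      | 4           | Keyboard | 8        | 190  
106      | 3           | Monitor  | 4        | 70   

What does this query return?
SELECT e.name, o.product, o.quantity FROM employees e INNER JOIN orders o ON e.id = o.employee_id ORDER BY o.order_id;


Joining employees.id = orders.employee_id:
  employee Tina (id=4) -> order Mouse
  employee Carol (id=1) -> order Keyboard
  employee Eve (id=2) -> order Laptop
  employee Carol (id=1) -> order Tablet
  employee Eve (id=2) -> order Monitor
  employee Tina (id=4) -> order Keyboard
  employee Xander (id=3) -> order Monitor


7 rows:
Tina, Mouse, 6
Carol, Keyboard, 5
Eve, Laptop, 2
Carol, Tablet, 5
Eve, Monitor, 8
Tina, Keyboard, 8
Xander, Monitor, 4


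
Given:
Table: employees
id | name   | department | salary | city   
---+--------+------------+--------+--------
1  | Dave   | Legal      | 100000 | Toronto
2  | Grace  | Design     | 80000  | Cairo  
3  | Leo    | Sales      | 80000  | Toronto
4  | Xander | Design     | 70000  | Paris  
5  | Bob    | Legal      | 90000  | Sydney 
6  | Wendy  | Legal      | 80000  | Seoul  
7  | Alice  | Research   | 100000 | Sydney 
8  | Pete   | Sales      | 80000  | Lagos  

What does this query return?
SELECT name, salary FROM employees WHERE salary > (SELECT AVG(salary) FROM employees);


Subquery: AVG(salary) = 85000.0
Filtering: salary > 85000.0
  Dave (100000) -> MATCH
  Bob (90000) -> MATCH
  Alice (100000) -> MATCH


3 rows:
Dave, 100000
Bob, 90000
Alice, 100000


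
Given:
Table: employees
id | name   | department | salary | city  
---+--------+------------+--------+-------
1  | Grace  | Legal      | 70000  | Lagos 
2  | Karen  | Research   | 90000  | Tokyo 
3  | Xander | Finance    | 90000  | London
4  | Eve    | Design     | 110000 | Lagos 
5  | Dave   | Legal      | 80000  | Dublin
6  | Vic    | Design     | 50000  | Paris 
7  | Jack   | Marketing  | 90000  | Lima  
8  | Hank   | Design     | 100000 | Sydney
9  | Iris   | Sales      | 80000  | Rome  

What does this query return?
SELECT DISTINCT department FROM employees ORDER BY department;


All 'department' values (row order): Legal, Research, Finance, Design, Legal, Design, Marketing, Design, Sales
Removing duplicates leaves 6 unique value(s).

6 values:
Design
Finance
Legal
Marketing
Research
Sales


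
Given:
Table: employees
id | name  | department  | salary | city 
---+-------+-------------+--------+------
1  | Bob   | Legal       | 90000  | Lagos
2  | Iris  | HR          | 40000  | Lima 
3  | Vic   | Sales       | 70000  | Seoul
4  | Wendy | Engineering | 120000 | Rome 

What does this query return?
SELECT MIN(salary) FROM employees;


Salaries: 90000, 40000, 70000, 120000
MIN = 40000

40000


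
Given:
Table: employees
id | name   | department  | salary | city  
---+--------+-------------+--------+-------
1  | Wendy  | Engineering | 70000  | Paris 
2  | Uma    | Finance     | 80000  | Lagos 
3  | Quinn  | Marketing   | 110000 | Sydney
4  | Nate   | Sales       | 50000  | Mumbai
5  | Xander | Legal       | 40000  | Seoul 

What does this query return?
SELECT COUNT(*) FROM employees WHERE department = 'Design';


Counting rows where department = 'Design'


0


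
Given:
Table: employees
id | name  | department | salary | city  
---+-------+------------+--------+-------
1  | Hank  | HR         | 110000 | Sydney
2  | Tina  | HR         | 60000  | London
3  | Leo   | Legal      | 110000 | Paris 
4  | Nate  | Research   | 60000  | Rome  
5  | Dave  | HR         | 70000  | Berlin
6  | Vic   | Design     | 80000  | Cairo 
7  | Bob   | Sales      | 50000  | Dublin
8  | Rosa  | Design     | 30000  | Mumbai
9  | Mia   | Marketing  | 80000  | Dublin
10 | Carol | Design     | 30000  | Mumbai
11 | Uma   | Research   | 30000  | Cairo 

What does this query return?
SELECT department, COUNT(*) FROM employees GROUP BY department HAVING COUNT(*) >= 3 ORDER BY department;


Groups with count >= 3:
  Design: 3 -> PASS
  HR: 3 -> PASS
  Legal: 1 -> filtered out
  Marketing: 1 -> filtered out
  Research: 2 -> filtered out
  Sales: 1 -> filtered out


2 groups:
Design, 3
HR, 3


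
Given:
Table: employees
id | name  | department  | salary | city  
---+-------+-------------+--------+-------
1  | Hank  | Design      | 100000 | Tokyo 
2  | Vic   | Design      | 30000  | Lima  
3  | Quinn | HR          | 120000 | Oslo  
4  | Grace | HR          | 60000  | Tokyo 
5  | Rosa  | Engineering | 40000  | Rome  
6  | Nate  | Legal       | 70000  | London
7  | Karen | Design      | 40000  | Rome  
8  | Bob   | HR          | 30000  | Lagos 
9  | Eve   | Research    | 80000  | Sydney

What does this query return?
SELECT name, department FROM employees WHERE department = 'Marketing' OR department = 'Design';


Filtering: department = 'Marketing' OR 'Design'
Matching: 3 rows

3 rows:
Hank, Design
Vic, Design
Karen, Design


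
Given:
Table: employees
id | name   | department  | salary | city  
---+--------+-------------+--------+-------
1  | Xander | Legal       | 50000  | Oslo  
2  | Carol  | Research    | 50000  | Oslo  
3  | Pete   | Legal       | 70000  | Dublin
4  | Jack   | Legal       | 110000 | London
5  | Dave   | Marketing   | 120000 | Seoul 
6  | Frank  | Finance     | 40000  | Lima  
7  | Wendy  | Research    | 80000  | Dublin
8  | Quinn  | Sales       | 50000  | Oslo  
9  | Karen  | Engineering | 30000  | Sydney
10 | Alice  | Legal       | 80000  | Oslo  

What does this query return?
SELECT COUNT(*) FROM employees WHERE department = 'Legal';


Counting rows where department = 'Legal'
  Xander -> MATCH
  Pete -> MATCH
  Jack -> MATCH
  Alice -> MATCH


4


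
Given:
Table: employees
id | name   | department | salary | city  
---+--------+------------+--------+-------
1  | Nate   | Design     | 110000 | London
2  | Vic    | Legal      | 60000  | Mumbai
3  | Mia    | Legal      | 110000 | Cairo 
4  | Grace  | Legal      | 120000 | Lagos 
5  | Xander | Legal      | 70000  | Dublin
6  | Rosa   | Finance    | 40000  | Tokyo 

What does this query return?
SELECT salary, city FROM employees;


Projecting columns: salary, city

6 rows:
110000, London
60000, Mumbai
110000, Cairo
120000, Lagos
70000, Dublin
40000, Tokyo


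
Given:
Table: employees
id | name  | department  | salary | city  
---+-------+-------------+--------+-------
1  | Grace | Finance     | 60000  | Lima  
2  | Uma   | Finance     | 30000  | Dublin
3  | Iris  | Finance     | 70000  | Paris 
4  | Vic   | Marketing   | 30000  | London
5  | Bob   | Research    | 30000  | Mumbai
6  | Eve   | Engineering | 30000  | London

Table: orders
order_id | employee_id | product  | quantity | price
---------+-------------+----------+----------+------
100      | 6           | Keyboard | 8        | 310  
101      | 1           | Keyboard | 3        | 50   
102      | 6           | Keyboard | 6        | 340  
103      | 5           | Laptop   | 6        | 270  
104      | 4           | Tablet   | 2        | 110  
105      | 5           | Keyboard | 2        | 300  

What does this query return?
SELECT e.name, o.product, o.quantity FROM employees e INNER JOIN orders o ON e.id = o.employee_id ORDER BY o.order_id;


Joining employees.id = orders.employee_id:
  employee Eve (id=6) -> order Keyboard
  employee Grace (id=1) -> order Keyboard
  employee Eve (id=6) -> order Keyboard
  employee Bob (id=5) -> order Laptop
  employee Vic (id=4) -> order Tablet
  employee Bob (id=5) -> order Keyboard


6 rows:
Eve, Keyboard, 8
Grace, Keyboard, 3
Eve, Keyboard, 6
Bob, Laptop, 6
Vic, Tablet, 2
Bob, Keyboard, 2


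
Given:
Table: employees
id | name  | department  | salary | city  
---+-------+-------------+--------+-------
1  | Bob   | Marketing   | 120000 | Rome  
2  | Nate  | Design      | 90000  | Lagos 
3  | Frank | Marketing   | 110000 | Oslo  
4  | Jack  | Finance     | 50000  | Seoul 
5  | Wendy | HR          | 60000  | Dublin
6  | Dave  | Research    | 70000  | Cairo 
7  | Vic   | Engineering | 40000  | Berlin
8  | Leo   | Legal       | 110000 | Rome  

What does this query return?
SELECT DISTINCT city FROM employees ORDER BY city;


All 'city' values (row order): Rome, Lagos, Oslo, Seoul, Dublin, Cairo, Berlin, Rome
Removing duplicates leaves 7 unique value(s).

7 values:
Berlin
Cairo
Dublin
Lagos
Oslo
Rome
Seoul


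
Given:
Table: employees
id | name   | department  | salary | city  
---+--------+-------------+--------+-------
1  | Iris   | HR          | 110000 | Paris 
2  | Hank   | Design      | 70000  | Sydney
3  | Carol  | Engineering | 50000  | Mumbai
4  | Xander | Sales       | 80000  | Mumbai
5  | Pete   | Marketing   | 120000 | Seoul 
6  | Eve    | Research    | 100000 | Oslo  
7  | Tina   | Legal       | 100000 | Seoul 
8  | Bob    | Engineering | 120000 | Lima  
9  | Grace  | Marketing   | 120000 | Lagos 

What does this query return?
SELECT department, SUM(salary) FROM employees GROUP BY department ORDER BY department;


Summing salary within each department:
  Design: 70000 = 70000
  Engineering: 50000 + 120000 = 170000
  HR: 110000 = 110000
  Legal: 100000 = 100000
  Marketing: 120000 + 120000 = 240000
  Research: 100000 = 100000
  Sales: 80000 = 80000


7 groups:
Design, 70000
Engineering, 170000
HR, 110000
Legal, 100000
Marketing, 240000
Research, 100000
Sales, 80000


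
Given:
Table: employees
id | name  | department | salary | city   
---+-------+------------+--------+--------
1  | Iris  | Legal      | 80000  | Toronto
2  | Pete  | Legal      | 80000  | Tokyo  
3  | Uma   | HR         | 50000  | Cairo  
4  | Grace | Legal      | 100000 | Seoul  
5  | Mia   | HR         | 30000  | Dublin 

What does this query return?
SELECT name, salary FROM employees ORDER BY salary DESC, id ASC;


Sorting by salary DESC, then id ASC for ties

5 rows:
Grace, 100000
Iris, 80000
Pete, 80000
Uma, 50000
Mia, 30000


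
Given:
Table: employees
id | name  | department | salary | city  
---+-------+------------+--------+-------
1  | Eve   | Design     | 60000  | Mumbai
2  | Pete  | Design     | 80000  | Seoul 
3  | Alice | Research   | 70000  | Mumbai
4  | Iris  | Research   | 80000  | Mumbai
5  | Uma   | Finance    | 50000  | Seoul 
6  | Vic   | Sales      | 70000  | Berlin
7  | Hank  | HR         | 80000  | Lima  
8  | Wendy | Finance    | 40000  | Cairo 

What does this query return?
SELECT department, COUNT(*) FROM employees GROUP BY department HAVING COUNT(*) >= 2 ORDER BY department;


Groups with count >= 2:
  Design: 2 -> PASS
  Finance: 2 -> PASS
  Research: 2 -> PASS
  HR: 1 -> filtered out
  Sales: 1 -> filtered out


3 groups:
Design, 2
Finance, 2
Research, 2


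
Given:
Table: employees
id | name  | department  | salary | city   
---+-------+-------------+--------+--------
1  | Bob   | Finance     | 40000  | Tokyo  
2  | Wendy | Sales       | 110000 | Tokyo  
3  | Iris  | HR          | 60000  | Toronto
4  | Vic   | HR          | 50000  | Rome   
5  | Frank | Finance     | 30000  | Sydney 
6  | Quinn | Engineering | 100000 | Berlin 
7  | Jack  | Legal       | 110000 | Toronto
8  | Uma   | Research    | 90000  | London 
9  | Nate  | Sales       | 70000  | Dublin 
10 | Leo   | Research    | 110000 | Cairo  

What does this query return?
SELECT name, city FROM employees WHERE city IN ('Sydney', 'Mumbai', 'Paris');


Filtering: city IN ('Sydney', 'Mumbai', 'Paris')
Matching: 1 rows

1 rows:
Frank, Sydney


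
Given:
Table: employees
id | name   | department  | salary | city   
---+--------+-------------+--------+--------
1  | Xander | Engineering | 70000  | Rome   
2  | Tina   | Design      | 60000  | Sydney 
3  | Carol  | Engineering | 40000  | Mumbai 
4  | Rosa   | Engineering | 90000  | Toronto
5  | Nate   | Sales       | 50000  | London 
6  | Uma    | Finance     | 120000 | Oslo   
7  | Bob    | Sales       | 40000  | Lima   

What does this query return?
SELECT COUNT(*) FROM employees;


COUNT(*) counts all rows

7


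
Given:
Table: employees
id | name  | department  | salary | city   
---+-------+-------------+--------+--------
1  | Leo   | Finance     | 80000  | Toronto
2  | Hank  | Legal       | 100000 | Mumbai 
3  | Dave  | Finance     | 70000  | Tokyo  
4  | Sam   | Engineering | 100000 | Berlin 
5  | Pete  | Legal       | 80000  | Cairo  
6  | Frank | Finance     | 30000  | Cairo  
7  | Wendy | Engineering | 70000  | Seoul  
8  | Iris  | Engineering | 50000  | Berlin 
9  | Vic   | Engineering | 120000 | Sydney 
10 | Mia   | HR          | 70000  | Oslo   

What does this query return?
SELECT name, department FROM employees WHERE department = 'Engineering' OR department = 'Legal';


Filtering: department = 'Engineering' OR 'Legal'
Matching: 6 rows

6 rows:
Hank, Legal
Sam, Engineering
Pete, Legal
Wendy, Engineering
Iris, Engineering
Vic, Engineering


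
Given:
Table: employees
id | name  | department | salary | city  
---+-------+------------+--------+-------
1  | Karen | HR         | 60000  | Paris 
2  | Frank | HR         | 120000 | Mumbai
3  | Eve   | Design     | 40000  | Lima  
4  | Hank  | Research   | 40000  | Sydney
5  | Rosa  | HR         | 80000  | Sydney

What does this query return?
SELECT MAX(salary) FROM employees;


Salaries: 60000, 120000, 40000, 40000, 80000
MAX = 120000

120000


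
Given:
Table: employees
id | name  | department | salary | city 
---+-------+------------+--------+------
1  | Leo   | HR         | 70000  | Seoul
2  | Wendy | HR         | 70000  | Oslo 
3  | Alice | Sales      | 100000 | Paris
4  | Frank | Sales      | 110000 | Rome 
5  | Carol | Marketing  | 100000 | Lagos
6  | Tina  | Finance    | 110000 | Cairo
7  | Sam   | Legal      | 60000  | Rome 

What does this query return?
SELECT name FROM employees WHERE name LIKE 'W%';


LIKE 'W%' matches names starting with 'W'
Matching: 1

1 rows:
Wendy


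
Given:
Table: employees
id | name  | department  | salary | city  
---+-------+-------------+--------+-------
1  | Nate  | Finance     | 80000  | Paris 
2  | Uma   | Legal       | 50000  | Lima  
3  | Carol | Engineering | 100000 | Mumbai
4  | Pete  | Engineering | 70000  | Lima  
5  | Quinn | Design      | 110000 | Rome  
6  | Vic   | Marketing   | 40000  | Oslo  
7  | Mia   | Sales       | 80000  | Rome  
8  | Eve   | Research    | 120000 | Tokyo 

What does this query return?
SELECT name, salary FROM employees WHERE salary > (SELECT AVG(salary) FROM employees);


Subquery: AVG(salary) = 81250.0
Filtering: salary > 81250.0
  Carol (100000) -> MATCH
  Quinn (110000) -> MATCH
  Eve (120000) -> MATCH


3 rows:
Carol, 100000
Quinn, 110000
Eve, 120000


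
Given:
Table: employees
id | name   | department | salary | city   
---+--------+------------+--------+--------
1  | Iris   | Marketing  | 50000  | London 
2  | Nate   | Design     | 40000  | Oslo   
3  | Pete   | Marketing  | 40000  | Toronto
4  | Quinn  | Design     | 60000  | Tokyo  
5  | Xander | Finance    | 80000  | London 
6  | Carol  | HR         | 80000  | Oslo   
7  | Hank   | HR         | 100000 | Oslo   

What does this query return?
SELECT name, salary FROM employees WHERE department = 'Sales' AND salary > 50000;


Filtering: department = 'Sales' AND salary > 50000
Matching: 0 rows

Empty result set (0 rows)


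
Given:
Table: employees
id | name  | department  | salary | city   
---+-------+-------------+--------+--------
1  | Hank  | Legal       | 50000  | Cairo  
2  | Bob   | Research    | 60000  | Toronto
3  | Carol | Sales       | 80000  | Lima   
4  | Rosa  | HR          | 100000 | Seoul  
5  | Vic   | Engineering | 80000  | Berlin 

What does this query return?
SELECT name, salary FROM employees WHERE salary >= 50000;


Filtering: salary >= 50000
Matching: 5 rows

5 rows:
Hank, 50000
Bob, 60000
Carol, 80000
Rosa, 100000
Vic, 80000


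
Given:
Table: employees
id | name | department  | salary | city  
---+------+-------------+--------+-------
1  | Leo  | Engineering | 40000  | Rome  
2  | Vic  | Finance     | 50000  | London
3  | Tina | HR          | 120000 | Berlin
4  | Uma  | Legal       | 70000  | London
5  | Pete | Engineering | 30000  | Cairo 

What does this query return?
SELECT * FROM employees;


SELECT * returns all 5 rows with all columns

5 rows:
1, Leo, Engineering, 40000, Rome
2, Vic, Finance, 50000, London
3, Tina, HR, 120000, Berlin
4, Uma, Legal, 70000, London
5, Pete, Engineering, 30000, Cairo


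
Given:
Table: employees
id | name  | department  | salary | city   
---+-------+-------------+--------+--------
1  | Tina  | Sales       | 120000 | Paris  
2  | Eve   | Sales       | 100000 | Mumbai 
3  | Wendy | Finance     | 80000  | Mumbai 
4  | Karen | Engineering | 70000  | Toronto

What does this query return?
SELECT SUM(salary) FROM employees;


SUM(salary) = 120000 + 100000 + 80000 + 70000 = 370000

370000


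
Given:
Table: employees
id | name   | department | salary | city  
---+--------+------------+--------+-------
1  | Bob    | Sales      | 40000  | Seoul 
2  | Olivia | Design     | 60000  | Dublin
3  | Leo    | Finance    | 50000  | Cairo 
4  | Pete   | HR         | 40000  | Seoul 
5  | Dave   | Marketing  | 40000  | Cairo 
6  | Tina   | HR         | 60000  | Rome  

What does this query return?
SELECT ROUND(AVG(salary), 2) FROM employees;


SUM(salary) = 290000
COUNT = 6
ROUND(AVG, 2) = ROUND(290000 / 6, 2) = 48333.33

48333.33


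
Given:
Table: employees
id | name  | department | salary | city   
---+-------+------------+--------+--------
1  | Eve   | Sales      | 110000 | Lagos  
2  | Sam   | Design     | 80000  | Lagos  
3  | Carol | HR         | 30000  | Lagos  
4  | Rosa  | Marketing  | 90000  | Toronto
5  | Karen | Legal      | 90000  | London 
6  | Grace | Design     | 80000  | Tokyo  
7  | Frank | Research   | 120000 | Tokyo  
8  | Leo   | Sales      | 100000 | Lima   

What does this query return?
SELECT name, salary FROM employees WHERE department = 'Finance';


Filtering: department = 'Finance'
Matching rows: 0

Empty result set (0 rows)


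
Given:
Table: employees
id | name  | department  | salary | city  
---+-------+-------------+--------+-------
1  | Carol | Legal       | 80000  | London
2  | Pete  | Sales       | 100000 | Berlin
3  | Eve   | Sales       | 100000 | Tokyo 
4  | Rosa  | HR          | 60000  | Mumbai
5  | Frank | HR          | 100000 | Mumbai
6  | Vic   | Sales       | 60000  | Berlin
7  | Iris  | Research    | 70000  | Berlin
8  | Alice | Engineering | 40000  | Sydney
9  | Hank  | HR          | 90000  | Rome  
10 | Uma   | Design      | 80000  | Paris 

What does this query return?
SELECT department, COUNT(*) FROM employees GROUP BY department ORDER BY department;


Assigning each row to its department group:
  Carol -> Legal
  Pete -> Sales
  Eve -> Sales
  Rosa -> HR
  Frank -> HR
  Vic -> Sales
  Iris -> Research
  Alice -> Engineering
  Hank -> HR
  Uma -> Design


6 groups:
Design, 1
Engineering, 1
HR, 3
Legal, 1
Research, 1
Sales, 3


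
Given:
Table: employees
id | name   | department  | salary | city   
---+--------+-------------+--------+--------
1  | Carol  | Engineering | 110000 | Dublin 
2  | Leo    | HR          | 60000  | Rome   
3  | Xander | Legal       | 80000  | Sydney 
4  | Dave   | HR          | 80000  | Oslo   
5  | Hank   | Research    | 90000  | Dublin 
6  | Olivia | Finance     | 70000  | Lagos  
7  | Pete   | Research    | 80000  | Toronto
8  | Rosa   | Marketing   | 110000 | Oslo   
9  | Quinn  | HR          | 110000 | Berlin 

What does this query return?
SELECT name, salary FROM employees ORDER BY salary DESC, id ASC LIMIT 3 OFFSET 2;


Sort by salary DESC (id ASC tiebreak), then skip 2 and take 3
Rows 3 through 5

3 rows:
Quinn, 110000
Hank, 90000
Xander, 80000


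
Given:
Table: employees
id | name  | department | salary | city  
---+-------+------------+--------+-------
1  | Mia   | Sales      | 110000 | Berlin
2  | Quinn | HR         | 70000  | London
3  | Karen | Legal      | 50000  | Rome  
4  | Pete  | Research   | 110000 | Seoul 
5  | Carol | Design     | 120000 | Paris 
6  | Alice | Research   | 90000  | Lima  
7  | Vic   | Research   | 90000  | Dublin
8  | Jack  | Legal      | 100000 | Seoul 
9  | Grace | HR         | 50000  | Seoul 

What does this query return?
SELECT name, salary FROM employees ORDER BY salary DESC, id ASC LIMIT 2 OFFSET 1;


Sort by salary DESC (id ASC tiebreak), then skip 1 and take 2
Rows 2 through 3

2 rows:
Mia, 110000
Pete, 110000


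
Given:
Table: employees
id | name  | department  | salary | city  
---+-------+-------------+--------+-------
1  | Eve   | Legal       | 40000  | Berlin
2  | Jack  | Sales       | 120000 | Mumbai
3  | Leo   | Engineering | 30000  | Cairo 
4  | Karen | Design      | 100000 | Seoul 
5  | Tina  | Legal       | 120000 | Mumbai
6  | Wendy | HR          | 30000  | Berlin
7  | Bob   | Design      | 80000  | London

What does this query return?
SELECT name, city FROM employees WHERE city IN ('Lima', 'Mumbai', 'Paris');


Filtering: city IN ('Lima', 'Mumbai', 'Paris')
Matching: 2 rows

2 rows:
Jack, Mumbai
Tina, Mumbai


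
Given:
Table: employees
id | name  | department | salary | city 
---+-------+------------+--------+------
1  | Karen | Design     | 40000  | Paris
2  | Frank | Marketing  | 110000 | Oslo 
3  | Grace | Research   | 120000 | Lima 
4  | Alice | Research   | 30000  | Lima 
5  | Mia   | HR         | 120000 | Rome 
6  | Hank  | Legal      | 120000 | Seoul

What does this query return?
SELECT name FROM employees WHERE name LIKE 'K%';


LIKE 'K%' matches names starting with 'K'
Matching: 1

1 rows:
Karen


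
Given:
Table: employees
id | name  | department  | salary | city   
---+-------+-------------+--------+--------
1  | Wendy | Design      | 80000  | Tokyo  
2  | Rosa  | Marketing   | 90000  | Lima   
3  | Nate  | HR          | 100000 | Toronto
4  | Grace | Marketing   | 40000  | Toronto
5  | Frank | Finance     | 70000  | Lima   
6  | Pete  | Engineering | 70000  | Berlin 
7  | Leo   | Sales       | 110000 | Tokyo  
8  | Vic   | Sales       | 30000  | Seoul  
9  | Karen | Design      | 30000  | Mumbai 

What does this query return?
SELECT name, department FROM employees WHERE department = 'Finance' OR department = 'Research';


Filtering: department = 'Finance' OR 'Research'
Matching: 1 rows

1 rows:
Frank, Finance


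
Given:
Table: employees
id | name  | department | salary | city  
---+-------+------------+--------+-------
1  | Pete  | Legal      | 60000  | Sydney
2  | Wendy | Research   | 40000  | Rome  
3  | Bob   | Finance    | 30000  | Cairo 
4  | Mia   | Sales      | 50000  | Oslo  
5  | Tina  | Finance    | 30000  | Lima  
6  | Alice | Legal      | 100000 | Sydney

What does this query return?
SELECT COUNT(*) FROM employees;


COUNT(*) counts all rows

6


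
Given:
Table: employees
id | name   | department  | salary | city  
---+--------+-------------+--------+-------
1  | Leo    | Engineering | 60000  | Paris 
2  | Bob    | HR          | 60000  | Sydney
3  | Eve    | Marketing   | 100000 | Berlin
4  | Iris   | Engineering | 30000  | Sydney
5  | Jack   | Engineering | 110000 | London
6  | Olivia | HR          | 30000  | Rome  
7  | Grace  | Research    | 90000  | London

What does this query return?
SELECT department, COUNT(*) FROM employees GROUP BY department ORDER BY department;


Assigning each row to its department group:
  Leo -> Engineering
  Bob -> HR
  Eve -> Marketing
  Iris -> Engineering
  Jack -> Engineering
  Olivia -> HR
  Grace -> Research


4 groups:
Engineering, 3
HR, 2
Marketing, 1
Research, 1


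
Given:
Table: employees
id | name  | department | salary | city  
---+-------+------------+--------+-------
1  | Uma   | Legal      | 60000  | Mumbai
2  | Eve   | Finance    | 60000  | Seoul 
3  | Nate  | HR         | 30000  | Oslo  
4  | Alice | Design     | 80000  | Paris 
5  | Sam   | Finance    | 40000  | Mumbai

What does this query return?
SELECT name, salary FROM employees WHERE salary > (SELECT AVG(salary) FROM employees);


Subquery: AVG(salary) = 54000.0
Filtering: salary > 54000.0
  Uma (60000) -> MATCH
  Eve (60000) -> MATCH
  Alice (80000) -> MATCH


3 rows:
Uma, 60000
Eve, 60000
Alice, 80000


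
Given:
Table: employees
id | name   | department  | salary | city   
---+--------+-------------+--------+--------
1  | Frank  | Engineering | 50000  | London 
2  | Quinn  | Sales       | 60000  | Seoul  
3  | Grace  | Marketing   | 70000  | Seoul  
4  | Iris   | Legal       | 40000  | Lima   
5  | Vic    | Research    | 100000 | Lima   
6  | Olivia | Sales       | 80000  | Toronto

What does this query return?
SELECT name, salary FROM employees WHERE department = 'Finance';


Filtering: department = 'Finance'
Matching rows: 0

Empty result set (0 rows)


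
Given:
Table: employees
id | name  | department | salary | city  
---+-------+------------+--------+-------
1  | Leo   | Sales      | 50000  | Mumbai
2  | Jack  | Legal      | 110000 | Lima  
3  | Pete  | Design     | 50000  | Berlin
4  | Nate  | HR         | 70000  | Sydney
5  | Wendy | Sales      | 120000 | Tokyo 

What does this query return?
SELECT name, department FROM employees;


Projecting columns: name, department

5 rows:
Leo, Sales
Jack, Legal
Pete, Design
Nate, HR
Wendy, Sales


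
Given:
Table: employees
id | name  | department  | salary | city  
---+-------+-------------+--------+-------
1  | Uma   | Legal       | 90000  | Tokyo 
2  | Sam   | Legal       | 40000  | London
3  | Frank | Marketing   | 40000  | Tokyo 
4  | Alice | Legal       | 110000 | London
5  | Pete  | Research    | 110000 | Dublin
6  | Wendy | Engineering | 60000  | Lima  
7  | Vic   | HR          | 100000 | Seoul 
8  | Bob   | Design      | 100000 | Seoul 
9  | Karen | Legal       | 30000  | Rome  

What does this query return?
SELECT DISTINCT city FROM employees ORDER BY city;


All 'city' values (row order): Tokyo, London, Tokyo, London, Dublin, Lima, Seoul, Seoul, Rome
Removing duplicates leaves 6 unique value(s).

6 values:
Dublin
Lima
London
Rome
Seoul
Tokyo


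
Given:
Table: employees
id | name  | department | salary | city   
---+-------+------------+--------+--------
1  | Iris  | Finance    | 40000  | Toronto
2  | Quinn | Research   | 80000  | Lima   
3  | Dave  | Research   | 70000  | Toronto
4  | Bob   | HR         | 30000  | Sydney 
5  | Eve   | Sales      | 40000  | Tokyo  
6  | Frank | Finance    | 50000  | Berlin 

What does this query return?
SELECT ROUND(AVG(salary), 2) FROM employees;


SUM(salary) = 310000
COUNT = 6
ROUND(AVG, 2) = ROUND(310000 / 6, 2) = 51666.67

51666.67


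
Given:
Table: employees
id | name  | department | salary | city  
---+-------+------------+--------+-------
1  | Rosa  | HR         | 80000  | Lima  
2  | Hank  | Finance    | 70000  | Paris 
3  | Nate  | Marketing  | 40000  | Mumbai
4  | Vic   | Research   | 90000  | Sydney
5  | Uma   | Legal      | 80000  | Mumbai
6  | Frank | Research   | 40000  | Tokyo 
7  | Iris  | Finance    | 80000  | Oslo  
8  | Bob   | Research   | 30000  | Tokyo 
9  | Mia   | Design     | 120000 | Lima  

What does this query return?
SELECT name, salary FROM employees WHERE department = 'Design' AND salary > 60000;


Filtering: department = 'Design' AND salary > 60000
Matching: 1 rows

1 rows:
Mia, 120000


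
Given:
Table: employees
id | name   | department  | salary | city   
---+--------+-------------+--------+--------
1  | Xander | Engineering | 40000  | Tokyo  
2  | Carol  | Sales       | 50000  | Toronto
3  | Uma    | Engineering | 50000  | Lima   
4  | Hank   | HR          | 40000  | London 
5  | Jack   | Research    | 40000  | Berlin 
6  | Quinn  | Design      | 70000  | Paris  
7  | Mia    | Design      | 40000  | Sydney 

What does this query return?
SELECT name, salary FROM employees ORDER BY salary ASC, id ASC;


Sorting by salary ASC, then id ASC for ties

7 rows:
Xander, 40000
Hank, 40000
Jack, 40000
Mia, 40000
Carol, 50000
Uma, 50000
Quinn, 70000


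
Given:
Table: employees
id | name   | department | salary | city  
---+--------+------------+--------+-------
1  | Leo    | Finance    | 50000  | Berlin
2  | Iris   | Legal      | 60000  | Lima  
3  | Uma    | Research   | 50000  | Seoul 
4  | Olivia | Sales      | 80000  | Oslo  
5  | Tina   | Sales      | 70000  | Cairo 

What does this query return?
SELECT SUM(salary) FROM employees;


SUM(salary) = 50000 + 60000 + 50000 + 80000 + 70000 = 310000

310000


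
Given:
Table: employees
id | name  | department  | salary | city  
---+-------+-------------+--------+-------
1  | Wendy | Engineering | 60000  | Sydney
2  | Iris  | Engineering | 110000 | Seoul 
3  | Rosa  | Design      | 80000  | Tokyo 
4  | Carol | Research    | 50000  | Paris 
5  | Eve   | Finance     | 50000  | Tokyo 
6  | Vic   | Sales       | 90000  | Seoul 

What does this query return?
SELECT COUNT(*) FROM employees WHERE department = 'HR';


Counting rows where department = 'HR'


0


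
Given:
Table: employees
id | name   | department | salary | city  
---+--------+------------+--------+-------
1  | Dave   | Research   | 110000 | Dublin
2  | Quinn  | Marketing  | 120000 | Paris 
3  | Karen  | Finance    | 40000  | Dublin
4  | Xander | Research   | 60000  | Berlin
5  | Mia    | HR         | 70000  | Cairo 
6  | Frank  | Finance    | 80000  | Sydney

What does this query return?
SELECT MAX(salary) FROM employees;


Salaries: 110000, 120000, 40000, 60000, 70000, 80000
MAX = 120000

120000


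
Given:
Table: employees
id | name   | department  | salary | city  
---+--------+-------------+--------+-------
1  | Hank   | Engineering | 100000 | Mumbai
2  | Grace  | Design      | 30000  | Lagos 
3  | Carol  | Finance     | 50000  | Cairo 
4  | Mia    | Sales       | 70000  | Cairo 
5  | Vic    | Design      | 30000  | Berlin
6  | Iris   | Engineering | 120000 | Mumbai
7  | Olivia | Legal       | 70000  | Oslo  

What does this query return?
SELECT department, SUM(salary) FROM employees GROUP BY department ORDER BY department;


Summing salary within each department:
  Design: 30000 + 30000 = 60000
  Engineering: 100000 + 120000 = 220000
  Finance: 50000 = 50000
  Legal: 70000 = 70000
  Sales: 70000 = 70000


5 groups:
Design, 60000
Engineering, 220000
Finance, 50000
Legal, 70000
Sales, 70000


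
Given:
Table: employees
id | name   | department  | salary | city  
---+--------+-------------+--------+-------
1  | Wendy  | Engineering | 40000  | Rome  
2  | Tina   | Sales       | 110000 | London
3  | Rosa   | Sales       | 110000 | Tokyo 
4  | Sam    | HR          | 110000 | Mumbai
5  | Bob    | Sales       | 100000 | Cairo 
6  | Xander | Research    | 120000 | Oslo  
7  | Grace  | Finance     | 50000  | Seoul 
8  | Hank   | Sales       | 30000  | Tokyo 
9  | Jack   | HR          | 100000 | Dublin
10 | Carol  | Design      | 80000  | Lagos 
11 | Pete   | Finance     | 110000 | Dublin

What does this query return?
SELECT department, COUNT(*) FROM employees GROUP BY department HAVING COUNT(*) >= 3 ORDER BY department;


Groups with count >= 3:
  Sales: 4 -> PASS
  Design: 1 -> filtered out
  Engineering: 1 -> filtered out
  Finance: 2 -> filtered out
  HR: 2 -> filtered out
  Research: 1 -> filtered out


1 groups:
Sales, 4


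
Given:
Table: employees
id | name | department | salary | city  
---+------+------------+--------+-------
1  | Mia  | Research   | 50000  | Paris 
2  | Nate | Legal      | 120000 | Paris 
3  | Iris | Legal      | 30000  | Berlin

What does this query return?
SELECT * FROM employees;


SELECT * returns all 3 rows with all columns

3 rows:
1, Mia, Research, 50000, Paris
2, Nate, Legal, 120000, Paris
3, Iris, Legal, 30000, Berlin


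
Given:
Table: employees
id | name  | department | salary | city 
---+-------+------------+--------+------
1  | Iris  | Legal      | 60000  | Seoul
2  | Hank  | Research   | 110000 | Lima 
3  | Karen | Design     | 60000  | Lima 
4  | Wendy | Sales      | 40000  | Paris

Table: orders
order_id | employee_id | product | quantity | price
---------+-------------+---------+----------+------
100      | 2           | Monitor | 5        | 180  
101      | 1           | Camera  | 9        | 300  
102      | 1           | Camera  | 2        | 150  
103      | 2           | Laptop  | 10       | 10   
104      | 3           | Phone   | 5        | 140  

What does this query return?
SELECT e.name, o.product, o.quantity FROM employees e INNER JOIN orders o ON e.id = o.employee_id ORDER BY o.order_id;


Joining employees.id = orders.employee_id:
  employee Hank (id=2) -> order Monitor
  employee Iris (id=1) -> order Camera
  employee Iris (id=1) -> order Camera
  employee Hank (id=2) -> order Laptop
  employee Karen (id=3) -> order Phone


5 rows:
Hank, Monitor, 5
Iris, Camera, 9
Iris, Camera, 2
Hank, Laptop, 10
Karen, Phone, 5


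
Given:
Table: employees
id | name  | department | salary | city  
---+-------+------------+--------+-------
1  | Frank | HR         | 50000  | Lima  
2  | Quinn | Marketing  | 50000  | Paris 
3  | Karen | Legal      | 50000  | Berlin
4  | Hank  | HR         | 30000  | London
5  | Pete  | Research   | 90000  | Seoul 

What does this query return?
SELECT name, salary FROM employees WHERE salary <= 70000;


Filtering: salary <= 70000
Matching: 4 rows

4 rows:
Frank, 50000
Quinn, 50000
Karen, 50000
Hank, 30000


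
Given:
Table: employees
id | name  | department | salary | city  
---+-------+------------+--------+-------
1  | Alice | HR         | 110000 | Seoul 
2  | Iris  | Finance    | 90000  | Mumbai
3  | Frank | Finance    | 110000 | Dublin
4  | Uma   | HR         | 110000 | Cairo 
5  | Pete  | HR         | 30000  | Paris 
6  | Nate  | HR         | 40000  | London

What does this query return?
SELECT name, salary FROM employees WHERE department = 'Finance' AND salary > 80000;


Filtering: department = 'Finance' AND salary > 80000
Matching: 2 rows

2 rows:
Iris, 90000
Frank, 110000


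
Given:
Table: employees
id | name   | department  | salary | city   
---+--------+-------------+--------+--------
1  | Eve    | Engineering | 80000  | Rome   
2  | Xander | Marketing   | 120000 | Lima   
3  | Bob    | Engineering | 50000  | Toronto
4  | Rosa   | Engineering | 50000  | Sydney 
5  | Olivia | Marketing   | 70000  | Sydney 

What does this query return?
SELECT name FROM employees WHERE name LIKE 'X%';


LIKE 'X%' matches names starting with 'X'
Matching: 1

1 rows:
Xander


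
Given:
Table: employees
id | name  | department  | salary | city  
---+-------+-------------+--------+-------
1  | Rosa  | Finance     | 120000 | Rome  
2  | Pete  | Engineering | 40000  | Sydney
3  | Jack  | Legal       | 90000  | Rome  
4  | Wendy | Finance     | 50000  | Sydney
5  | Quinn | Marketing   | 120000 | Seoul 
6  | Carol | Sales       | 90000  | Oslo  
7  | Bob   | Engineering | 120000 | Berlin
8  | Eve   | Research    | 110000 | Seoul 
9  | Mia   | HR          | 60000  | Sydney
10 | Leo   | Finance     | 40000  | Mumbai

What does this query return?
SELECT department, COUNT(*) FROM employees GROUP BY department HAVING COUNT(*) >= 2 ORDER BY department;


Groups with count >= 2:
  Engineering: 2 -> PASS
  Finance: 3 -> PASS
  HR: 1 -> filtered out
  Legal: 1 -> filtered out
  Marketing: 1 -> filtered out
  Research: 1 -> filtered out
  Sales: 1 -> filtered out


2 groups:
Engineering, 2
Finance, 3


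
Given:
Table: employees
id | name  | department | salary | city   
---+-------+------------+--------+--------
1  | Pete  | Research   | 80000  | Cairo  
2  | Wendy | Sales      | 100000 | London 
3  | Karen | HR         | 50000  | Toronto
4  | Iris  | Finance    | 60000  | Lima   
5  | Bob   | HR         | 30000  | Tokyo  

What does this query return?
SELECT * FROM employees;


SELECT * returns all 5 rows with all columns

5 rows:
1, Pete, Research, 80000, Cairo
2, Wendy, Sales, 100000, London
3, Karen, HR, 50000, Toronto
4, Iris, Finance, 60000, Lima
5, Bob, HR, 30000, Tokyo


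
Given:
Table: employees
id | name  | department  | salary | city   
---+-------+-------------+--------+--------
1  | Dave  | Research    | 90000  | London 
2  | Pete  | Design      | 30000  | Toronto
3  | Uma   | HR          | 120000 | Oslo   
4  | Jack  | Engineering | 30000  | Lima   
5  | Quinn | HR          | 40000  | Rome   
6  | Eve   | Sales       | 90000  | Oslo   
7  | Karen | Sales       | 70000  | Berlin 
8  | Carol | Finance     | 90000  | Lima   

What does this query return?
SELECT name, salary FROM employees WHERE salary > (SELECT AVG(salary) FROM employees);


Subquery: AVG(salary) = 70000.0
Filtering: salary > 70000.0
  Dave (90000) -> MATCH
  Uma (120000) -> MATCH
  Eve (90000) -> MATCH
  Carol (90000) -> MATCH


4 rows:
Dave, 90000
Uma, 120000
Eve, 90000
Carol, 90000


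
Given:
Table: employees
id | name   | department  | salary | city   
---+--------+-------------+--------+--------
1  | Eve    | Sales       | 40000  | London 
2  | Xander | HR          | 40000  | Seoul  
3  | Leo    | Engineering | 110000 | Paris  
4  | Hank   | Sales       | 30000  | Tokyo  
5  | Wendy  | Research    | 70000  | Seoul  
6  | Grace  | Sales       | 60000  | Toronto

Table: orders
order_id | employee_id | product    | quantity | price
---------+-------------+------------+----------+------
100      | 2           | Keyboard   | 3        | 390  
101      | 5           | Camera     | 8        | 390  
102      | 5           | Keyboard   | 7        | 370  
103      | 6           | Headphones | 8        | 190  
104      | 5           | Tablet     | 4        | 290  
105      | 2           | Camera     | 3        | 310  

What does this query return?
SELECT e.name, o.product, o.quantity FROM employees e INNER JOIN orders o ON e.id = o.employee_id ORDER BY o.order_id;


Joining employees.id = orders.employee_id:
  employee Xander (id=2) -> order Keyboard
  employee Wendy (id=5) -> order Camera
  employee Wendy (id=5) -> order Keyboard
  employee Grace (id=6) -> order Headphones
  employee Wendy (id=5) -> order Tablet
  employee Xander (id=2) -> order Camera


6 rows:
Xander, Keyboard, 3
Wendy, Camera, 8
Wendy, Keyboard, 7
Grace, Headphones, 8
Wendy, Tablet, 4
Xander, Camera, 3
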